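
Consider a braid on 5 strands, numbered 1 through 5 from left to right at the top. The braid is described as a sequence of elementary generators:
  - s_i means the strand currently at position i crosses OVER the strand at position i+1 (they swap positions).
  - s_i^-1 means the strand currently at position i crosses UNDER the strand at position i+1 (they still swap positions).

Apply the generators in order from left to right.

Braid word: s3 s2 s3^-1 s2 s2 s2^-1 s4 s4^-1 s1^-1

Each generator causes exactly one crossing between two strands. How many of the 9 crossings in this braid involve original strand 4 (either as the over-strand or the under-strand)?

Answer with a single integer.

Answer: 5

Derivation:
Gen 1: crossing 3x4. Involves strand 4? yes. Count so far: 1
Gen 2: crossing 2x4. Involves strand 4? yes. Count so far: 2
Gen 3: crossing 2x3. Involves strand 4? no. Count so far: 2
Gen 4: crossing 4x3. Involves strand 4? yes. Count so far: 3
Gen 5: crossing 3x4. Involves strand 4? yes. Count so far: 4
Gen 6: crossing 4x3. Involves strand 4? yes. Count so far: 5
Gen 7: crossing 2x5. Involves strand 4? no. Count so far: 5
Gen 8: crossing 5x2. Involves strand 4? no. Count so far: 5
Gen 9: crossing 1x3. Involves strand 4? no. Count so far: 5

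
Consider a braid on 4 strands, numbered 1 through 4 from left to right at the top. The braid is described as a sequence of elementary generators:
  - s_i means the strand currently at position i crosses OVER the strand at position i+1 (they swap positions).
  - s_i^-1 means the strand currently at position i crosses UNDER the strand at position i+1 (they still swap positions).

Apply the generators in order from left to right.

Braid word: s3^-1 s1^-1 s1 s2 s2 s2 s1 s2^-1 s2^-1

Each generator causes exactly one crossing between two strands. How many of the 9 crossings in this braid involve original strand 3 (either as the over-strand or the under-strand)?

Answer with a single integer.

Gen 1: crossing 3x4. Involves strand 3? yes. Count so far: 1
Gen 2: crossing 1x2. Involves strand 3? no. Count so far: 1
Gen 3: crossing 2x1. Involves strand 3? no. Count so far: 1
Gen 4: crossing 2x4. Involves strand 3? no. Count so far: 1
Gen 5: crossing 4x2. Involves strand 3? no. Count so far: 1
Gen 6: crossing 2x4. Involves strand 3? no. Count so far: 1
Gen 7: crossing 1x4. Involves strand 3? no. Count so far: 1
Gen 8: crossing 1x2. Involves strand 3? no. Count so far: 1
Gen 9: crossing 2x1. Involves strand 3? no. Count so far: 1

Answer: 1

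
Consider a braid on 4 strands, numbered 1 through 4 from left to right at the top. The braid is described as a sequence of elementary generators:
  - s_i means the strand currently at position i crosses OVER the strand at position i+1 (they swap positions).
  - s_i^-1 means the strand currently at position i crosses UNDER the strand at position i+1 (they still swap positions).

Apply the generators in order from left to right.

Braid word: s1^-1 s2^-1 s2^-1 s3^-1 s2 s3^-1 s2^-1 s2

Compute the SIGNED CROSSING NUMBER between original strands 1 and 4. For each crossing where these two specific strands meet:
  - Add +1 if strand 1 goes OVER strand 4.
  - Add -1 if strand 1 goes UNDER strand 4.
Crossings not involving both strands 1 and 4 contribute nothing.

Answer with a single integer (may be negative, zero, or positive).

Answer: 1

Derivation:
Gen 1: crossing 1x2. Both 1&4? no. Sum: 0
Gen 2: crossing 1x3. Both 1&4? no. Sum: 0
Gen 3: crossing 3x1. Both 1&4? no. Sum: 0
Gen 4: crossing 3x4. Both 1&4? no. Sum: 0
Gen 5: 1 over 4. Both 1&4? yes. Contrib: +1. Sum: 1
Gen 6: crossing 1x3. Both 1&4? no. Sum: 1
Gen 7: crossing 4x3. Both 1&4? no. Sum: 1
Gen 8: crossing 3x4. Both 1&4? no. Sum: 1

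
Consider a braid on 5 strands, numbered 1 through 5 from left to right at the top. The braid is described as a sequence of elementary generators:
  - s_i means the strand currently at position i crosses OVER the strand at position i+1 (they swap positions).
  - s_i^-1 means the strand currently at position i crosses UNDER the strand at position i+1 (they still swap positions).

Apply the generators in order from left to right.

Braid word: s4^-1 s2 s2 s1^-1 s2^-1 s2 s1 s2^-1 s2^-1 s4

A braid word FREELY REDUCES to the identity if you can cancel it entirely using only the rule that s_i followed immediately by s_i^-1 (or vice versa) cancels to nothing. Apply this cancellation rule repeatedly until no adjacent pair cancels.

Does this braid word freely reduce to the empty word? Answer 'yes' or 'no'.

Answer: yes

Derivation:
Gen 1 (s4^-1): push. Stack: [s4^-1]
Gen 2 (s2): push. Stack: [s4^-1 s2]
Gen 3 (s2): push. Stack: [s4^-1 s2 s2]
Gen 4 (s1^-1): push. Stack: [s4^-1 s2 s2 s1^-1]
Gen 5 (s2^-1): push. Stack: [s4^-1 s2 s2 s1^-1 s2^-1]
Gen 6 (s2): cancels prior s2^-1. Stack: [s4^-1 s2 s2 s1^-1]
Gen 7 (s1): cancels prior s1^-1. Stack: [s4^-1 s2 s2]
Gen 8 (s2^-1): cancels prior s2. Stack: [s4^-1 s2]
Gen 9 (s2^-1): cancels prior s2. Stack: [s4^-1]
Gen 10 (s4): cancels prior s4^-1. Stack: []
Reduced word: (empty)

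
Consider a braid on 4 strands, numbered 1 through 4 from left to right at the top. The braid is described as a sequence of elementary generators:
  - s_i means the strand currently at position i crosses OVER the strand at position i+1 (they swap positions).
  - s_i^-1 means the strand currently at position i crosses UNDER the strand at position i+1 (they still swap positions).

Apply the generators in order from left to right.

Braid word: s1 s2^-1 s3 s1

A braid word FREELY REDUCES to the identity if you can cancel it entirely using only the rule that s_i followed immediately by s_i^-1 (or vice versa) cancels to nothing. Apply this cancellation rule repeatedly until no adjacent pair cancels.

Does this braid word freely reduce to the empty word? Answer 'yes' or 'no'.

Answer: no

Derivation:
Gen 1 (s1): push. Stack: [s1]
Gen 2 (s2^-1): push. Stack: [s1 s2^-1]
Gen 3 (s3): push. Stack: [s1 s2^-1 s3]
Gen 4 (s1): push. Stack: [s1 s2^-1 s3 s1]
Reduced word: s1 s2^-1 s3 s1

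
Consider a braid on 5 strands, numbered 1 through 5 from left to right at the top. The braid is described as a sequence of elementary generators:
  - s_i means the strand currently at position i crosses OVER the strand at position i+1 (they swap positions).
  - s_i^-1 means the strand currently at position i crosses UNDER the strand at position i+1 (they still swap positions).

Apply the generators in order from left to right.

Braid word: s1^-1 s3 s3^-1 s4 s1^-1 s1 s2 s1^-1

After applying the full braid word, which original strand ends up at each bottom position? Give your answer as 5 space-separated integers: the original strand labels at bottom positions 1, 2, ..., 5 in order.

Answer: 3 2 1 5 4

Derivation:
Gen 1 (s1^-1): strand 1 crosses under strand 2. Perm now: [2 1 3 4 5]
Gen 2 (s3): strand 3 crosses over strand 4. Perm now: [2 1 4 3 5]
Gen 3 (s3^-1): strand 4 crosses under strand 3. Perm now: [2 1 3 4 5]
Gen 4 (s4): strand 4 crosses over strand 5. Perm now: [2 1 3 5 4]
Gen 5 (s1^-1): strand 2 crosses under strand 1. Perm now: [1 2 3 5 4]
Gen 6 (s1): strand 1 crosses over strand 2. Perm now: [2 1 3 5 4]
Gen 7 (s2): strand 1 crosses over strand 3. Perm now: [2 3 1 5 4]
Gen 8 (s1^-1): strand 2 crosses under strand 3. Perm now: [3 2 1 5 4]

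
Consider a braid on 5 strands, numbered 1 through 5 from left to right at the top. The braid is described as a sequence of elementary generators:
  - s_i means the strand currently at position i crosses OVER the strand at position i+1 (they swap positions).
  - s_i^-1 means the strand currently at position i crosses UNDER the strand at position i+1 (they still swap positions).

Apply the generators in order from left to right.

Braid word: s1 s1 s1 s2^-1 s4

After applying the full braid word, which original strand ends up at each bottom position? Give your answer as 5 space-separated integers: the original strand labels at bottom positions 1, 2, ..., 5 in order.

Answer: 2 3 1 5 4

Derivation:
Gen 1 (s1): strand 1 crosses over strand 2. Perm now: [2 1 3 4 5]
Gen 2 (s1): strand 2 crosses over strand 1. Perm now: [1 2 3 4 5]
Gen 3 (s1): strand 1 crosses over strand 2. Perm now: [2 1 3 4 5]
Gen 4 (s2^-1): strand 1 crosses under strand 3. Perm now: [2 3 1 4 5]
Gen 5 (s4): strand 4 crosses over strand 5. Perm now: [2 3 1 5 4]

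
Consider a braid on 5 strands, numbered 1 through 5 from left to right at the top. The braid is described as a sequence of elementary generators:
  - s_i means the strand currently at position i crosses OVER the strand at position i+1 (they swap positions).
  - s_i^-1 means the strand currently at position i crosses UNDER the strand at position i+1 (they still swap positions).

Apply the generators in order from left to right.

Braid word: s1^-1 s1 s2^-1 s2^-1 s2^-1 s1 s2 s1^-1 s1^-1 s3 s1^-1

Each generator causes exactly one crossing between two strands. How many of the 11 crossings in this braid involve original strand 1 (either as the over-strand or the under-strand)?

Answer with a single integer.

Answer: 5

Derivation:
Gen 1: crossing 1x2. Involves strand 1? yes. Count so far: 1
Gen 2: crossing 2x1. Involves strand 1? yes. Count so far: 2
Gen 3: crossing 2x3. Involves strand 1? no. Count so far: 2
Gen 4: crossing 3x2. Involves strand 1? no. Count so far: 2
Gen 5: crossing 2x3. Involves strand 1? no. Count so far: 2
Gen 6: crossing 1x3. Involves strand 1? yes. Count so far: 3
Gen 7: crossing 1x2. Involves strand 1? yes. Count so far: 4
Gen 8: crossing 3x2. Involves strand 1? no. Count so far: 4
Gen 9: crossing 2x3. Involves strand 1? no. Count so far: 4
Gen 10: crossing 1x4. Involves strand 1? yes. Count so far: 5
Gen 11: crossing 3x2. Involves strand 1? no. Count so far: 5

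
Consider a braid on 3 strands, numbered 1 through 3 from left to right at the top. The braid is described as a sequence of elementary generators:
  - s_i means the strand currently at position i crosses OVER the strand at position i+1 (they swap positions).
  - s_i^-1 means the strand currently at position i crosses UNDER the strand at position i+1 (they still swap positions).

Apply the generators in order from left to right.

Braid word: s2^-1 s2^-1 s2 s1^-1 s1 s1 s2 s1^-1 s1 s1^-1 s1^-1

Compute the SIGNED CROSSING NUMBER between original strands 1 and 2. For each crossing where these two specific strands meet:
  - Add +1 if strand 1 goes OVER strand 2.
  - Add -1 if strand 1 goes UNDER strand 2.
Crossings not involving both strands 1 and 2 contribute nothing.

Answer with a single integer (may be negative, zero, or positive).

Gen 1: crossing 2x3. Both 1&2? no. Sum: 0
Gen 2: crossing 3x2. Both 1&2? no. Sum: 0
Gen 3: crossing 2x3. Both 1&2? no. Sum: 0
Gen 4: crossing 1x3. Both 1&2? no. Sum: 0
Gen 5: crossing 3x1. Both 1&2? no. Sum: 0
Gen 6: crossing 1x3. Both 1&2? no. Sum: 0
Gen 7: 1 over 2. Both 1&2? yes. Contrib: +1. Sum: 1
Gen 8: crossing 3x2. Both 1&2? no. Sum: 1
Gen 9: crossing 2x3. Both 1&2? no. Sum: 1
Gen 10: crossing 3x2. Both 1&2? no. Sum: 1
Gen 11: crossing 2x3. Both 1&2? no. Sum: 1

Answer: 1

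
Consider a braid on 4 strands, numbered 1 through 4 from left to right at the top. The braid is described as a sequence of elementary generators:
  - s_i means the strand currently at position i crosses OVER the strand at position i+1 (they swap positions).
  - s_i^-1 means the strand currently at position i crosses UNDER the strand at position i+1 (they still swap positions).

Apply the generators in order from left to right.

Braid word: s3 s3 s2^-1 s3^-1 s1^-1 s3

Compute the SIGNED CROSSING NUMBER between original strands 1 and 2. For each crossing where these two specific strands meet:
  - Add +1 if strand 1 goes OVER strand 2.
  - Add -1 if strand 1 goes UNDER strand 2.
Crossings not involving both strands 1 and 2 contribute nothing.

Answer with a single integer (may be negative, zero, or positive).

Gen 1: crossing 3x4. Both 1&2? no. Sum: 0
Gen 2: crossing 4x3. Both 1&2? no. Sum: 0
Gen 3: crossing 2x3. Both 1&2? no. Sum: 0
Gen 4: crossing 2x4. Both 1&2? no. Sum: 0
Gen 5: crossing 1x3. Both 1&2? no. Sum: 0
Gen 6: crossing 4x2. Both 1&2? no. Sum: 0

Answer: 0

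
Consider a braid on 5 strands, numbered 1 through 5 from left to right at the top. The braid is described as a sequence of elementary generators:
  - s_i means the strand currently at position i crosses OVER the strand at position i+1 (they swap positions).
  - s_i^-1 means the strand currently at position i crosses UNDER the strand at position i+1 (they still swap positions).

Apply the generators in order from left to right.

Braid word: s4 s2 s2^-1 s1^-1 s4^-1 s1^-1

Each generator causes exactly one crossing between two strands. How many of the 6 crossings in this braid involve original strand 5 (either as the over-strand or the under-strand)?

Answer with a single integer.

Answer: 2

Derivation:
Gen 1: crossing 4x5. Involves strand 5? yes. Count so far: 1
Gen 2: crossing 2x3. Involves strand 5? no. Count so far: 1
Gen 3: crossing 3x2. Involves strand 5? no. Count so far: 1
Gen 4: crossing 1x2. Involves strand 5? no. Count so far: 1
Gen 5: crossing 5x4. Involves strand 5? yes. Count so far: 2
Gen 6: crossing 2x1. Involves strand 5? no. Count so far: 2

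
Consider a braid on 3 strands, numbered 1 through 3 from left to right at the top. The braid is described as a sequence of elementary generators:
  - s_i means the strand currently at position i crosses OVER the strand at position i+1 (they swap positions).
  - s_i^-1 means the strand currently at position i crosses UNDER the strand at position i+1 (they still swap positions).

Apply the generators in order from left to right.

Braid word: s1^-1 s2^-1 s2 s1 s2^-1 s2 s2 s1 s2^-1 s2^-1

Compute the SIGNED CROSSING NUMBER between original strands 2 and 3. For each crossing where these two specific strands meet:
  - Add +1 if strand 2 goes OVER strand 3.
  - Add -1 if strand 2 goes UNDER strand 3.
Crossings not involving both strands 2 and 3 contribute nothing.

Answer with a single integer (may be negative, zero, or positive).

Answer: -1

Derivation:
Gen 1: crossing 1x2. Both 2&3? no. Sum: 0
Gen 2: crossing 1x3. Both 2&3? no. Sum: 0
Gen 3: crossing 3x1. Both 2&3? no. Sum: 0
Gen 4: crossing 2x1. Both 2&3? no. Sum: 0
Gen 5: 2 under 3. Both 2&3? yes. Contrib: -1. Sum: -1
Gen 6: 3 over 2. Both 2&3? yes. Contrib: -1. Sum: -2
Gen 7: 2 over 3. Both 2&3? yes. Contrib: +1. Sum: -1
Gen 8: crossing 1x3. Both 2&3? no. Sum: -1
Gen 9: crossing 1x2. Both 2&3? no. Sum: -1
Gen 10: crossing 2x1. Both 2&3? no. Sum: -1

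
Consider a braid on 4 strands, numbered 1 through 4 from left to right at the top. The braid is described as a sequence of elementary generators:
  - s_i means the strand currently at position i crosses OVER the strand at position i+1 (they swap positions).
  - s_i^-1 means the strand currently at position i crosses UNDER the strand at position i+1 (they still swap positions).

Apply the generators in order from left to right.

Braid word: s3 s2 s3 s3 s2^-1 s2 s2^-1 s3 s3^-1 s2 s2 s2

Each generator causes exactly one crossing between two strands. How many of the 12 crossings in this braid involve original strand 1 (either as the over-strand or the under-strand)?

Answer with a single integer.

Gen 1: crossing 3x4. Involves strand 1? no. Count so far: 0
Gen 2: crossing 2x4. Involves strand 1? no. Count so far: 0
Gen 3: crossing 2x3. Involves strand 1? no. Count so far: 0
Gen 4: crossing 3x2. Involves strand 1? no. Count so far: 0
Gen 5: crossing 4x2. Involves strand 1? no. Count so far: 0
Gen 6: crossing 2x4. Involves strand 1? no. Count so far: 0
Gen 7: crossing 4x2. Involves strand 1? no. Count so far: 0
Gen 8: crossing 4x3. Involves strand 1? no. Count so far: 0
Gen 9: crossing 3x4. Involves strand 1? no. Count so far: 0
Gen 10: crossing 2x4. Involves strand 1? no. Count so far: 0
Gen 11: crossing 4x2. Involves strand 1? no. Count so far: 0
Gen 12: crossing 2x4. Involves strand 1? no. Count so far: 0

Answer: 0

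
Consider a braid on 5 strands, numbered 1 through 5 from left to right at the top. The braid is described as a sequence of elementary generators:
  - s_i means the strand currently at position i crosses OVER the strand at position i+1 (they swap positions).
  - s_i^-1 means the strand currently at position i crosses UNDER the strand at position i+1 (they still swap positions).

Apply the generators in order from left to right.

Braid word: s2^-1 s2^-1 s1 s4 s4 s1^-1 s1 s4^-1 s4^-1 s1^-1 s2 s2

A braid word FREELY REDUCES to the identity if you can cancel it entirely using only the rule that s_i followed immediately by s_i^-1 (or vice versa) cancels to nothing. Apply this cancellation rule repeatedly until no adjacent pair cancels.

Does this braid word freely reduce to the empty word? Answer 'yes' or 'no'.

Answer: yes

Derivation:
Gen 1 (s2^-1): push. Stack: [s2^-1]
Gen 2 (s2^-1): push. Stack: [s2^-1 s2^-1]
Gen 3 (s1): push. Stack: [s2^-1 s2^-1 s1]
Gen 4 (s4): push. Stack: [s2^-1 s2^-1 s1 s4]
Gen 5 (s4): push. Stack: [s2^-1 s2^-1 s1 s4 s4]
Gen 6 (s1^-1): push. Stack: [s2^-1 s2^-1 s1 s4 s4 s1^-1]
Gen 7 (s1): cancels prior s1^-1. Stack: [s2^-1 s2^-1 s1 s4 s4]
Gen 8 (s4^-1): cancels prior s4. Stack: [s2^-1 s2^-1 s1 s4]
Gen 9 (s4^-1): cancels prior s4. Stack: [s2^-1 s2^-1 s1]
Gen 10 (s1^-1): cancels prior s1. Stack: [s2^-1 s2^-1]
Gen 11 (s2): cancels prior s2^-1. Stack: [s2^-1]
Gen 12 (s2): cancels prior s2^-1. Stack: []
Reduced word: (empty)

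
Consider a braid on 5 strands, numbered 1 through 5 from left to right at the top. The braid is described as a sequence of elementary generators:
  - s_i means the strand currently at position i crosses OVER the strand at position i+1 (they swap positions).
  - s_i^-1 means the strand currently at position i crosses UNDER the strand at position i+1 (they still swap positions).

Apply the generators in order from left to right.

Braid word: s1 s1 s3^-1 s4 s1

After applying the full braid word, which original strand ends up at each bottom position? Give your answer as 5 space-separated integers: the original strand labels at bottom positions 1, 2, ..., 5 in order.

Gen 1 (s1): strand 1 crosses over strand 2. Perm now: [2 1 3 4 5]
Gen 2 (s1): strand 2 crosses over strand 1. Perm now: [1 2 3 4 5]
Gen 3 (s3^-1): strand 3 crosses under strand 4. Perm now: [1 2 4 3 5]
Gen 4 (s4): strand 3 crosses over strand 5. Perm now: [1 2 4 5 3]
Gen 5 (s1): strand 1 crosses over strand 2. Perm now: [2 1 4 5 3]

Answer: 2 1 4 5 3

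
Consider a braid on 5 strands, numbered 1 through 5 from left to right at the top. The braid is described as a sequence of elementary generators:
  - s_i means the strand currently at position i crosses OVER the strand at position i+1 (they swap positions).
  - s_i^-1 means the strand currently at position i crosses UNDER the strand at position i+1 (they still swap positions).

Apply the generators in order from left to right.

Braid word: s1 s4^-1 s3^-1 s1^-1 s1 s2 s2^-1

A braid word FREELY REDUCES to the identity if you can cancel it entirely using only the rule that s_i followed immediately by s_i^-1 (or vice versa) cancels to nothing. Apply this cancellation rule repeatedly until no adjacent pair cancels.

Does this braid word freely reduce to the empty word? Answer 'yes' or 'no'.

Answer: no

Derivation:
Gen 1 (s1): push. Stack: [s1]
Gen 2 (s4^-1): push. Stack: [s1 s4^-1]
Gen 3 (s3^-1): push. Stack: [s1 s4^-1 s3^-1]
Gen 4 (s1^-1): push. Stack: [s1 s4^-1 s3^-1 s1^-1]
Gen 5 (s1): cancels prior s1^-1. Stack: [s1 s4^-1 s3^-1]
Gen 6 (s2): push. Stack: [s1 s4^-1 s3^-1 s2]
Gen 7 (s2^-1): cancels prior s2. Stack: [s1 s4^-1 s3^-1]
Reduced word: s1 s4^-1 s3^-1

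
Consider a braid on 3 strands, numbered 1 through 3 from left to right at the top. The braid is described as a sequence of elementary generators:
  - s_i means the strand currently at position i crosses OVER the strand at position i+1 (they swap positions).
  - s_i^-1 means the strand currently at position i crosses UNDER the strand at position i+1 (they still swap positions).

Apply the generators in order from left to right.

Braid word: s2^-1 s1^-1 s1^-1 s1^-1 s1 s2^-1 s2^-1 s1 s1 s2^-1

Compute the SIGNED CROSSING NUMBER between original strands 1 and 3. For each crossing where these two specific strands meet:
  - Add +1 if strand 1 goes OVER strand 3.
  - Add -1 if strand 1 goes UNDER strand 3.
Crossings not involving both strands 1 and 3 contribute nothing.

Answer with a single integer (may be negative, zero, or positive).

Answer: -2

Derivation:
Gen 1: crossing 2x3. Both 1&3? no. Sum: 0
Gen 2: 1 under 3. Both 1&3? yes. Contrib: -1. Sum: -1
Gen 3: 3 under 1. Both 1&3? yes. Contrib: +1. Sum: 0
Gen 4: 1 under 3. Both 1&3? yes. Contrib: -1. Sum: -1
Gen 5: 3 over 1. Both 1&3? yes. Contrib: -1. Sum: -2
Gen 6: crossing 3x2. Both 1&3? no. Sum: -2
Gen 7: crossing 2x3. Both 1&3? no. Sum: -2
Gen 8: 1 over 3. Both 1&3? yes. Contrib: +1. Sum: -1
Gen 9: 3 over 1. Both 1&3? yes. Contrib: -1. Sum: -2
Gen 10: crossing 3x2. Both 1&3? no. Sum: -2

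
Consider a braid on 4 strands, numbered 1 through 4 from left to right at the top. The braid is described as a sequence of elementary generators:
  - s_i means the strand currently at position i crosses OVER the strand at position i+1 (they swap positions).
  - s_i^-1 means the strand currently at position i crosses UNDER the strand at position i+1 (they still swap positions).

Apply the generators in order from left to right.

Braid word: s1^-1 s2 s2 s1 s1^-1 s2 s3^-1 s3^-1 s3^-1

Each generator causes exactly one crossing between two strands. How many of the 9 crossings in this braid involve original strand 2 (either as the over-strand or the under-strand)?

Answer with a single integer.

Gen 1: crossing 1x2. Involves strand 2? yes. Count so far: 1
Gen 2: crossing 1x3. Involves strand 2? no. Count so far: 1
Gen 3: crossing 3x1. Involves strand 2? no. Count so far: 1
Gen 4: crossing 2x1. Involves strand 2? yes. Count so far: 2
Gen 5: crossing 1x2. Involves strand 2? yes. Count so far: 3
Gen 6: crossing 1x3. Involves strand 2? no. Count so far: 3
Gen 7: crossing 1x4. Involves strand 2? no. Count so far: 3
Gen 8: crossing 4x1. Involves strand 2? no. Count so far: 3
Gen 9: crossing 1x4. Involves strand 2? no. Count so far: 3

Answer: 3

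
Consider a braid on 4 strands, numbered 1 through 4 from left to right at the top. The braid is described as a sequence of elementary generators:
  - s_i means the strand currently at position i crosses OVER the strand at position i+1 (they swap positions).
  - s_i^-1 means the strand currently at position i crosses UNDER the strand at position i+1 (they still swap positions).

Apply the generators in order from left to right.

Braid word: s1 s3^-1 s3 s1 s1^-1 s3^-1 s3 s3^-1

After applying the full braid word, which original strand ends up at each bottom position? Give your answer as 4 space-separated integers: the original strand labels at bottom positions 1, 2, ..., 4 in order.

Gen 1 (s1): strand 1 crosses over strand 2. Perm now: [2 1 3 4]
Gen 2 (s3^-1): strand 3 crosses under strand 4. Perm now: [2 1 4 3]
Gen 3 (s3): strand 4 crosses over strand 3. Perm now: [2 1 3 4]
Gen 4 (s1): strand 2 crosses over strand 1. Perm now: [1 2 3 4]
Gen 5 (s1^-1): strand 1 crosses under strand 2. Perm now: [2 1 3 4]
Gen 6 (s3^-1): strand 3 crosses under strand 4. Perm now: [2 1 4 3]
Gen 7 (s3): strand 4 crosses over strand 3. Perm now: [2 1 3 4]
Gen 8 (s3^-1): strand 3 crosses under strand 4. Perm now: [2 1 4 3]

Answer: 2 1 4 3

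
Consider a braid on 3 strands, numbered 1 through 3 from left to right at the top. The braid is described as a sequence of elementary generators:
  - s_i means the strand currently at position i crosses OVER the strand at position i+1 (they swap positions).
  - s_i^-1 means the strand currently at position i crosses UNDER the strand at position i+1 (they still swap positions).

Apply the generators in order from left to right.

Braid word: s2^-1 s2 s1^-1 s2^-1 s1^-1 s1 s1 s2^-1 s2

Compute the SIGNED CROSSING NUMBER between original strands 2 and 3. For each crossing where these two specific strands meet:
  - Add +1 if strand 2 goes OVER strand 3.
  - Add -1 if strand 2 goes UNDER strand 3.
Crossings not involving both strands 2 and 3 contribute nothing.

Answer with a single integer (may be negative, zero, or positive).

Gen 1: 2 under 3. Both 2&3? yes. Contrib: -1. Sum: -1
Gen 2: 3 over 2. Both 2&3? yes. Contrib: -1. Sum: -2
Gen 3: crossing 1x2. Both 2&3? no. Sum: -2
Gen 4: crossing 1x3. Both 2&3? no. Sum: -2
Gen 5: 2 under 3. Both 2&3? yes. Contrib: -1. Sum: -3
Gen 6: 3 over 2. Both 2&3? yes. Contrib: -1. Sum: -4
Gen 7: 2 over 3. Both 2&3? yes. Contrib: +1. Sum: -3
Gen 8: crossing 2x1. Both 2&3? no. Sum: -3
Gen 9: crossing 1x2. Both 2&3? no. Sum: -3

Answer: -3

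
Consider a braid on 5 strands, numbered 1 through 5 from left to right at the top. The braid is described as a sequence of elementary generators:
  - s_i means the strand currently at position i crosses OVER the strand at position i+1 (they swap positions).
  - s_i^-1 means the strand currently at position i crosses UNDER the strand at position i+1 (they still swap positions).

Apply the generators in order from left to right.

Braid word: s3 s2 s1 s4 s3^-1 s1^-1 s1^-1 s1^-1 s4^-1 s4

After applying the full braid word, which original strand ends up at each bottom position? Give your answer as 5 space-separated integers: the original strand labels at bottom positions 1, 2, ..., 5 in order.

Answer: 1 4 5 2 3

Derivation:
Gen 1 (s3): strand 3 crosses over strand 4. Perm now: [1 2 4 3 5]
Gen 2 (s2): strand 2 crosses over strand 4. Perm now: [1 4 2 3 5]
Gen 3 (s1): strand 1 crosses over strand 4. Perm now: [4 1 2 3 5]
Gen 4 (s4): strand 3 crosses over strand 5. Perm now: [4 1 2 5 3]
Gen 5 (s3^-1): strand 2 crosses under strand 5. Perm now: [4 1 5 2 3]
Gen 6 (s1^-1): strand 4 crosses under strand 1. Perm now: [1 4 5 2 3]
Gen 7 (s1^-1): strand 1 crosses under strand 4. Perm now: [4 1 5 2 3]
Gen 8 (s1^-1): strand 4 crosses under strand 1. Perm now: [1 4 5 2 3]
Gen 9 (s4^-1): strand 2 crosses under strand 3. Perm now: [1 4 5 3 2]
Gen 10 (s4): strand 3 crosses over strand 2. Perm now: [1 4 5 2 3]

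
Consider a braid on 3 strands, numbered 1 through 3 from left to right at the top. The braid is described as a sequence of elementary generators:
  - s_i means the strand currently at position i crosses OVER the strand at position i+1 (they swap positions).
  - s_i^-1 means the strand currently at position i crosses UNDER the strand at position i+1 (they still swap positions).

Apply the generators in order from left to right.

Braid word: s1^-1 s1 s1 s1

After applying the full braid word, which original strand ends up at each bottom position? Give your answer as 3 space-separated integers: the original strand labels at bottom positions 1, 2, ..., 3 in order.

Answer: 1 2 3

Derivation:
Gen 1 (s1^-1): strand 1 crosses under strand 2. Perm now: [2 1 3]
Gen 2 (s1): strand 2 crosses over strand 1. Perm now: [1 2 3]
Gen 3 (s1): strand 1 crosses over strand 2. Perm now: [2 1 3]
Gen 4 (s1): strand 2 crosses over strand 1. Perm now: [1 2 3]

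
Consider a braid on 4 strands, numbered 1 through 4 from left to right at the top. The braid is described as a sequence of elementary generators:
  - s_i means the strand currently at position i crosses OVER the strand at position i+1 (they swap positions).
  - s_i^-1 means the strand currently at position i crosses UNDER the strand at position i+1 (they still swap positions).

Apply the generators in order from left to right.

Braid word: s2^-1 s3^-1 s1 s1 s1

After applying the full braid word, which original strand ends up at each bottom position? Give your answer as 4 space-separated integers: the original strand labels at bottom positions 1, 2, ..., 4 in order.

Answer: 3 1 4 2

Derivation:
Gen 1 (s2^-1): strand 2 crosses under strand 3. Perm now: [1 3 2 4]
Gen 2 (s3^-1): strand 2 crosses under strand 4. Perm now: [1 3 4 2]
Gen 3 (s1): strand 1 crosses over strand 3. Perm now: [3 1 4 2]
Gen 4 (s1): strand 3 crosses over strand 1. Perm now: [1 3 4 2]
Gen 5 (s1): strand 1 crosses over strand 3. Perm now: [3 1 4 2]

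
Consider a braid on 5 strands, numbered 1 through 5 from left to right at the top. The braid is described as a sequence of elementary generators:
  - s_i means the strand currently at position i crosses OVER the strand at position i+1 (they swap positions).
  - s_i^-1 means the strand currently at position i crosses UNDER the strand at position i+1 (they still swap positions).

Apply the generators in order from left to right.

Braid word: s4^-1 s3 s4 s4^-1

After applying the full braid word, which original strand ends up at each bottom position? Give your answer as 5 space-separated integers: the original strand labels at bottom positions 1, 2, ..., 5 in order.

Answer: 1 2 5 3 4

Derivation:
Gen 1 (s4^-1): strand 4 crosses under strand 5. Perm now: [1 2 3 5 4]
Gen 2 (s3): strand 3 crosses over strand 5. Perm now: [1 2 5 3 4]
Gen 3 (s4): strand 3 crosses over strand 4. Perm now: [1 2 5 4 3]
Gen 4 (s4^-1): strand 4 crosses under strand 3. Perm now: [1 2 5 3 4]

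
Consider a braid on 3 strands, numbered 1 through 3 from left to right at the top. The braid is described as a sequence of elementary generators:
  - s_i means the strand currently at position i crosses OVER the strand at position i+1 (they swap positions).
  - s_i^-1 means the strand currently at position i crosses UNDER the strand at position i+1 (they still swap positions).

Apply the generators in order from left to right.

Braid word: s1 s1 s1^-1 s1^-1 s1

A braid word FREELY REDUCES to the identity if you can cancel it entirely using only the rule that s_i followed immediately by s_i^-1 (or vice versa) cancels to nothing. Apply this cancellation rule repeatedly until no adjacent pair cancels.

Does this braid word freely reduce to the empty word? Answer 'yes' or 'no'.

Gen 1 (s1): push. Stack: [s1]
Gen 2 (s1): push. Stack: [s1 s1]
Gen 3 (s1^-1): cancels prior s1. Stack: [s1]
Gen 4 (s1^-1): cancels prior s1. Stack: []
Gen 5 (s1): push. Stack: [s1]
Reduced word: s1

Answer: no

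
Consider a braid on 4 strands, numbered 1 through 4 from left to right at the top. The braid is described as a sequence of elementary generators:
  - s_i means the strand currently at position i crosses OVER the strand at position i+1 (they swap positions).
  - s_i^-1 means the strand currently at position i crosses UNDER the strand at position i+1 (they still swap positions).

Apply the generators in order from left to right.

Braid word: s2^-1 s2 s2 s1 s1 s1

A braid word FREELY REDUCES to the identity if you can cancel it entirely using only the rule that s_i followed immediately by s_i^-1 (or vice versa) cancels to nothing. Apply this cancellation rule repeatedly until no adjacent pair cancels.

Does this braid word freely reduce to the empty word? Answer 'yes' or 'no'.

Gen 1 (s2^-1): push. Stack: [s2^-1]
Gen 2 (s2): cancels prior s2^-1. Stack: []
Gen 3 (s2): push. Stack: [s2]
Gen 4 (s1): push. Stack: [s2 s1]
Gen 5 (s1): push. Stack: [s2 s1 s1]
Gen 6 (s1): push. Stack: [s2 s1 s1 s1]
Reduced word: s2 s1 s1 s1

Answer: no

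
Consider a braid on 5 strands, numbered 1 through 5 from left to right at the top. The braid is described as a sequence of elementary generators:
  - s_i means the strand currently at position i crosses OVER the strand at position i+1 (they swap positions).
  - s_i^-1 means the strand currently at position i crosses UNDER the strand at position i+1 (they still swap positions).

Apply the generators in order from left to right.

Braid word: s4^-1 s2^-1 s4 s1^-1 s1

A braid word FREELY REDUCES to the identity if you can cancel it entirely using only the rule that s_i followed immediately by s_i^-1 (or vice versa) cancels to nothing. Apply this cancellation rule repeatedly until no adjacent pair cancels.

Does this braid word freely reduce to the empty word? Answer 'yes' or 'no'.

Gen 1 (s4^-1): push. Stack: [s4^-1]
Gen 2 (s2^-1): push. Stack: [s4^-1 s2^-1]
Gen 3 (s4): push. Stack: [s4^-1 s2^-1 s4]
Gen 4 (s1^-1): push. Stack: [s4^-1 s2^-1 s4 s1^-1]
Gen 5 (s1): cancels prior s1^-1. Stack: [s4^-1 s2^-1 s4]
Reduced word: s4^-1 s2^-1 s4

Answer: no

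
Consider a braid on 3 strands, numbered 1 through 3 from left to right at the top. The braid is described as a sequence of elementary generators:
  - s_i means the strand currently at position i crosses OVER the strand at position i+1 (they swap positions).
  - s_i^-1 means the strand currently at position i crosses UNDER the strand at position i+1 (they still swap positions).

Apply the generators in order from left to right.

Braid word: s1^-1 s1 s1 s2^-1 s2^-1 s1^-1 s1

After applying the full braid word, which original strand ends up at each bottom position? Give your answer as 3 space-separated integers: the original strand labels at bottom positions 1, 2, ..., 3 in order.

Gen 1 (s1^-1): strand 1 crosses under strand 2. Perm now: [2 1 3]
Gen 2 (s1): strand 2 crosses over strand 1. Perm now: [1 2 3]
Gen 3 (s1): strand 1 crosses over strand 2. Perm now: [2 1 3]
Gen 4 (s2^-1): strand 1 crosses under strand 3. Perm now: [2 3 1]
Gen 5 (s2^-1): strand 3 crosses under strand 1. Perm now: [2 1 3]
Gen 6 (s1^-1): strand 2 crosses under strand 1. Perm now: [1 2 3]
Gen 7 (s1): strand 1 crosses over strand 2. Perm now: [2 1 3]

Answer: 2 1 3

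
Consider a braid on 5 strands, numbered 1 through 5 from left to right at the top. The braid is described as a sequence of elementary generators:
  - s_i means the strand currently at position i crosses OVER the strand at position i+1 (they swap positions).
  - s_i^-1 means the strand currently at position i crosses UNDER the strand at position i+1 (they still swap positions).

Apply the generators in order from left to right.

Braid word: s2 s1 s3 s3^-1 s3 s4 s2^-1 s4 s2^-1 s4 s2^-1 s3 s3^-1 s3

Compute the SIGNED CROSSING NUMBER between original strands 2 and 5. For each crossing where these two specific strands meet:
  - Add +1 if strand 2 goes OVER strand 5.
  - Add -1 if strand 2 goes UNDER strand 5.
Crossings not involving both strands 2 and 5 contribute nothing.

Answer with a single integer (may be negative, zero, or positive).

Gen 1: crossing 2x3. Both 2&5? no. Sum: 0
Gen 2: crossing 1x3. Both 2&5? no. Sum: 0
Gen 3: crossing 2x4. Both 2&5? no. Sum: 0
Gen 4: crossing 4x2. Both 2&5? no. Sum: 0
Gen 5: crossing 2x4. Both 2&5? no. Sum: 0
Gen 6: 2 over 5. Both 2&5? yes. Contrib: +1. Sum: 1
Gen 7: crossing 1x4. Both 2&5? no. Sum: 1
Gen 8: 5 over 2. Both 2&5? yes. Contrib: -1. Sum: 0
Gen 9: crossing 4x1. Both 2&5? no. Sum: 0
Gen 10: 2 over 5. Both 2&5? yes. Contrib: +1. Sum: 1
Gen 11: crossing 1x4. Both 2&5? no. Sum: 1
Gen 12: crossing 1x5. Both 2&5? no. Sum: 1
Gen 13: crossing 5x1. Both 2&5? no. Sum: 1
Gen 14: crossing 1x5. Both 2&5? no. Sum: 1

Answer: 1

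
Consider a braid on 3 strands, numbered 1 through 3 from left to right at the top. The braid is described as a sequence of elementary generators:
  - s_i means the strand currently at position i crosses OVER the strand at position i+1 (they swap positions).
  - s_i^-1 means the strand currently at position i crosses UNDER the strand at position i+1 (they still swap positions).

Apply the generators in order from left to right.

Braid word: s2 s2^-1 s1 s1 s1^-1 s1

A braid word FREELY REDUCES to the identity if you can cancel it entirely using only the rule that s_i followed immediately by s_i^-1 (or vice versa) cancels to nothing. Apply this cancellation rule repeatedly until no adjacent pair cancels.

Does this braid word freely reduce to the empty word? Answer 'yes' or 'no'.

Gen 1 (s2): push. Stack: [s2]
Gen 2 (s2^-1): cancels prior s2. Stack: []
Gen 3 (s1): push. Stack: [s1]
Gen 4 (s1): push. Stack: [s1 s1]
Gen 5 (s1^-1): cancels prior s1. Stack: [s1]
Gen 6 (s1): push. Stack: [s1 s1]
Reduced word: s1 s1

Answer: no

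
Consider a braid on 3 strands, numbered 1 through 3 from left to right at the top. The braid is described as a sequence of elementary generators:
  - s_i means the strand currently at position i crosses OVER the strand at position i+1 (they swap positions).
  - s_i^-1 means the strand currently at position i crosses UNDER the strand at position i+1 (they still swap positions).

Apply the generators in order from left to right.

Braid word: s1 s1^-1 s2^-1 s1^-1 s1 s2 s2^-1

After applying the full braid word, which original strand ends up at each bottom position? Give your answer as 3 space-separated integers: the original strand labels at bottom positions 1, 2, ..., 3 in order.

Answer: 1 3 2

Derivation:
Gen 1 (s1): strand 1 crosses over strand 2. Perm now: [2 1 3]
Gen 2 (s1^-1): strand 2 crosses under strand 1. Perm now: [1 2 3]
Gen 3 (s2^-1): strand 2 crosses under strand 3. Perm now: [1 3 2]
Gen 4 (s1^-1): strand 1 crosses under strand 3. Perm now: [3 1 2]
Gen 5 (s1): strand 3 crosses over strand 1. Perm now: [1 3 2]
Gen 6 (s2): strand 3 crosses over strand 2. Perm now: [1 2 3]
Gen 7 (s2^-1): strand 2 crosses under strand 3. Perm now: [1 3 2]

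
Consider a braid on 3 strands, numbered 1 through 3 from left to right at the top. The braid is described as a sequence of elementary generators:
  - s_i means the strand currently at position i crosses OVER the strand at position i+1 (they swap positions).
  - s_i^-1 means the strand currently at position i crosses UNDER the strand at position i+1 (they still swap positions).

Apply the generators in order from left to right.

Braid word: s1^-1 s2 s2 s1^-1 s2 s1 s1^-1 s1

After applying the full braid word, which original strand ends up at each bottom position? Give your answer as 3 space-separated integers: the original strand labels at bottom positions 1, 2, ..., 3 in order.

Answer: 3 1 2

Derivation:
Gen 1 (s1^-1): strand 1 crosses under strand 2. Perm now: [2 1 3]
Gen 2 (s2): strand 1 crosses over strand 3. Perm now: [2 3 1]
Gen 3 (s2): strand 3 crosses over strand 1. Perm now: [2 1 3]
Gen 4 (s1^-1): strand 2 crosses under strand 1. Perm now: [1 2 3]
Gen 5 (s2): strand 2 crosses over strand 3. Perm now: [1 3 2]
Gen 6 (s1): strand 1 crosses over strand 3. Perm now: [3 1 2]
Gen 7 (s1^-1): strand 3 crosses under strand 1. Perm now: [1 3 2]
Gen 8 (s1): strand 1 crosses over strand 3. Perm now: [3 1 2]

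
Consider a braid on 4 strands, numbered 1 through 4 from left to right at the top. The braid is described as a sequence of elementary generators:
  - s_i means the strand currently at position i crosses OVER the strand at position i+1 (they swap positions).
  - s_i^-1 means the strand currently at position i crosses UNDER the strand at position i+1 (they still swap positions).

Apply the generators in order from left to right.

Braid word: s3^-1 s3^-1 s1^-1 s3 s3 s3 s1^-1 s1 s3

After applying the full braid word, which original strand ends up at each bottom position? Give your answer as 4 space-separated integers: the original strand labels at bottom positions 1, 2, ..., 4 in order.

Answer: 2 1 3 4

Derivation:
Gen 1 (s3^-1): strand 3 crosses under strand 4. Perm now: [1 2 4 3]
Gen 2 (s3^-1): strand 4 crosses under strand 3. Perm now: [1 2 3 4]
Gen 3 (s1^-1): strand 1 crosses under strand 2. Perm now: [2 1 3 4]
Gen 4 (s3): strand 3 crosses over strand 4. Perm now: [2 1 4 3]
Gen 5 (s3): strand 4 crosses over strand 3. Perm now: [2 1 3 4]
Gen 6 (s3): strand 3 crosses over strand 4. Perm now: [2 1 4 3]
Gen 7 (s1^-1): strand 2 crosses under strand 1. Perm now: [1 2 4 3]
Gen 8 (s1): strand 1 crosses over strand 2. Perm now: [2 1 4 3]
Gen 9 (s3): strand 4 crosses over strand 3. Perm now: [2 1 3 4]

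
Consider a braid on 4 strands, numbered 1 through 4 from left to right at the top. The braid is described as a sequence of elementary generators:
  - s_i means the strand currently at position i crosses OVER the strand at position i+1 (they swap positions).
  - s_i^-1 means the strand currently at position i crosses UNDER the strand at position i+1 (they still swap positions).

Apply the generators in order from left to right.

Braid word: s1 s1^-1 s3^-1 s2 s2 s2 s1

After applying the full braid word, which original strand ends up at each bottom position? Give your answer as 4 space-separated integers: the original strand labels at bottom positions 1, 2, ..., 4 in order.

Answer: 4 1 2 3

Derivation:
Gen 1 (s1): strand 1 crosses over strand 2. Perm now: [2 1 3 4]
Gen 2 (s1^-1): strand 2 crosses under strand 1. Perm now: [1 2 3 4]
Gen 3 (s3^-1): strand 3 crosses under strand 4. Perm now: [1 2 4 3]
Gen 4 (s2): strand 2 crosses over strand 4. Perm now: [1 4 2 3]
Gen 5 (s2): strand 4 crosses over strand 2. Perm now: [1 2 4 3]
Gen 6 (s2): strand 2 crosses over strand 4. Perm now: [1 4 2 3]
Gen 7 (s1): strand 1 crosses over strand 4. Perm now: [4 1 2 3]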